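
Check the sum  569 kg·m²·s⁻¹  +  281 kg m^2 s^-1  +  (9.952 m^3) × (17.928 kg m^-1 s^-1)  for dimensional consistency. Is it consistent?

In SI base units:
  569 kg·m²·s⁻¹:  kg·m²·s⁻¹
  281 kg m^2 s^-1:  kg·m²·s⁻¹
  (9.952 m^3) × (17.928 kg m^-1 s^-1):  [m³] · [kg·m⁻¹·s⁻¹] = kg·m²·s⁻¹
Every term reduces to kg·m²·s⁻¹.

Yes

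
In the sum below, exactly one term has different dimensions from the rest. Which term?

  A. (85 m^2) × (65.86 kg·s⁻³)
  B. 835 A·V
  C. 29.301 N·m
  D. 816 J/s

Dimensions:
  A. [m²] · [kg·s⁻³] = kg·m²·s⁻³
  B. V·A = J·C⁻¹·A = kg·m²·s⁻³
  C. N·m = kg·m·s⁻²·m = kg·m²·s⁻²
  D. J·s⁻¹ = N·m·s⁻¹ = kg·m²·s⁻³
All reduce to kg·m²·s⁻³ except C., which is kg·m²·s⁻².

C.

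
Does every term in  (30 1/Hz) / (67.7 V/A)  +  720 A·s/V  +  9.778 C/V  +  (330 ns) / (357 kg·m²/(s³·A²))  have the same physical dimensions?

Expand each in SI base units:
  (30 1/Hz) / (67.7 V/A):  [s] / [kg·m²·s⁻³·A⁻²] = kg⁻¹·m⁻²·s⁴·A²
  720 A·s/V:  A·s·V⁻¹ = A·s·(J·C⁻¹)⁻¹ = kg⁻¹·m⁻²·s⁴·A²
  9.778 C/V:  C·V⁻¹ = s·A·(J·C⁻¹)⁻¹ = kg⁻¹·m⁻²·s⁴·A²
  (330 ns) / (357 kg·m²/(s³·A²)):  [s] / [kg·m²·s⁻³·A⁻²] = kg⁻¹·m⁻²·s⁴·A²
Every term reduces to kg⁻¹·m⁻²·s⁴·A².

Yes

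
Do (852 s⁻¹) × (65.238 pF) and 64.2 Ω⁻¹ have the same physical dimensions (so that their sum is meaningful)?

Dimensions:
  (852 s⁻¹) × (65.238 pF):  [s⁻¹] · [kg⁻¹·m⁻²·s⁴·A²] = kg⁻¹·m⁻²·s³·A²
  64.2 Ω⁻¹:  Ω⁻¹ = (V·A⁻¹)⁻¹ = kg⁻¹·m⁻²·s³·A²
Both are kg⁻¹·m⁻²·s³·A², so they have the same dimensions and can be added.

Yes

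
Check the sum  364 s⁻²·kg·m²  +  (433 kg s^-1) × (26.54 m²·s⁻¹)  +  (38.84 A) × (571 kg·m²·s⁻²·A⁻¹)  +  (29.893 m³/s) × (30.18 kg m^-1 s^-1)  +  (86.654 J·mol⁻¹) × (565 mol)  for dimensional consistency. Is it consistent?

Work out the base dimensions of each:
  364 s⁻²·kg·m²:  kg·m²·s⁻²
  (433 kg s^-1) × (26.54 m²·s⁻¹):  [kg·s⁻¹] · [m²·s⁻¹] = kg·m²·s⁻²
  (38.84 A) × (571 kg·m²·s⁻²·A⁻¹):  [A] · [kg·m²·s⁻²·A⁻¹] = kg·m²·s⁻²
  (29.893 m³/s) × (30.18 kg m^-1 s^-1):  [m³·s⁻¹] · [kg·m⁻¹·s⁻¹] = kg·m²·s⁻²
  (86.654 J·mol⁻¹) × (565 mol):  [kg·m²·s⁻²·mol⁻¹] · [mol] = kg·m²·s⁻²
Every term reduces to kg·m²·s⁻².

Yes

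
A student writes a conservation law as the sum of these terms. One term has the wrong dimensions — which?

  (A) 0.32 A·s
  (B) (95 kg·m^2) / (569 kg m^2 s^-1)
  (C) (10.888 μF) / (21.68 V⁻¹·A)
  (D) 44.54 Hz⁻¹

(A)

Work out the base dimensions of each:
  (A) A·s = s·A
  (B) [kg·m²] / [kg·m²·s⁻¹] = s
  (C) [kg⁻¹·m⁻²·s⁴·A²] / [kg⁻¹·m⁻²·s³·A²] = s
  (D) Hz⁻¹ = (s⁻¹)⁻¹ = s
All reduce to s except (A), which is s·A.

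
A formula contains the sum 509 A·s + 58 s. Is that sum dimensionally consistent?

Dimensions:
  509 A·s:  A·s = s·A
  58 s:  s
s·A ≠ s, so they cannot be added.

No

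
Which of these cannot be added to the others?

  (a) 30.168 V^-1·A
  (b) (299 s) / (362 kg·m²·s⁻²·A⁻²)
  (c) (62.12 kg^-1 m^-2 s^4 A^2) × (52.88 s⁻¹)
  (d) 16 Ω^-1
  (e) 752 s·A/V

Expand each in SI base units:
  (a) A·V⁻¹ = A·(J·C⁻¹)⁻¹ = kg⁻¹·m⁻²·s³·A²
  (b) [s] / [kg·m²·s⁻²·A⁻²] = kg⁻¹·m⁻²·s³·A²
  (c) [kg⁻¹·m⁻²·s⁴·A²] · [s⁻¹] = kg⁻¹·m⁻²·s³·A²
  (d) Ω⁻¹ = (V·A⁻¹)⁻¹ = kg⁻¹·m⁻²·s³·A²
  (e) A·s·V⁻¹ = A·s·(J·C⁻¹)⁻¹ = kg⁻¹·m⁻²·s⁴·A²
All reduce to kg⁻¹·m⁻²·s³·A² except (e), which is kg⁻¹·m⁻²·s⁴·A².

(e)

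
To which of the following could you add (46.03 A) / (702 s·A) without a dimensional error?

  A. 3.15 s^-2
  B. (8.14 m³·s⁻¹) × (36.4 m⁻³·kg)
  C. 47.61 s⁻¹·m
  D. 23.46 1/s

Reference: [A] / [s·A] = s⁻¹.
Each option:
  A. s⁻²
  B. [m³·s⁻¹] · [kg·m⁻³] = kg·s⁻¹
  C. m·s⁻¹
  D. s⁻¹  ← same
Only D. matches s⁻¹.

D.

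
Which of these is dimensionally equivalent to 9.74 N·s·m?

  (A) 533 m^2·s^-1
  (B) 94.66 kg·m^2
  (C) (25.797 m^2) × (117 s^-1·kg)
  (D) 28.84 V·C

(C)

Reference: N·m·s = kg·m·s⁻²·m·s = kg·m²·s⁻¹.
Each option:
  (A) m²·s⁻¹
  (B) kg·m²
  (C) [m²] · [kg·s⁻¹] = kg·m²·s⁻¹  ← same
  (D) C·V = s·A·J·C⁻¹ = kg·m²·s⁻²
Only (C) matches kg·m²·s⁻¹.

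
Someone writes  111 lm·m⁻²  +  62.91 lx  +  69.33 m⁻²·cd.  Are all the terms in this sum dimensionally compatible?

Work out the base dimensions of each:
  111 lm·m⁻²:  lm·m⁻² = cd·m⁻² = m⁻²·cd
  62.91 lx:  lx = lm·m⁻² = m⁻²·cd
  69.33 m⁻²·cd:  cd·m⁻² = m⁻²·cd
Every term reduces to m⁻²·cd.

Yes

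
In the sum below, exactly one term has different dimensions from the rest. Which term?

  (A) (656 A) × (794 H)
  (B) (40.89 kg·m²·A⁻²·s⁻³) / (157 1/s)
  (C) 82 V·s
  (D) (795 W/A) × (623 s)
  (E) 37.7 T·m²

(B)

Reduce each to base SI dimensions:
  (A) [A] · [kg·m²·s⁻²·A⁻²] = kg·m²·s⁻²·A⁻¹
  (B) [kg·m²·s⁻³·A⁻²] / [s⁻¹] = kg·m²·s⁻²·A⁻²
  (C) V·s = J·C⁻¹·s = kg·m²·s⁻²·A⁻¹
  (D) [kg·m²·s⁻³·A⁻¹] · [s] = kg·m²·s⁻²·A⁻¹
  (E) T·m² = Wb·m⁻²·m² = kg·m²·s⁻²·A⁻¹
All reduce to kg·m²·s⁻²·A⁻¹ except (B), which is kg·m²·s⁻²·A⁻².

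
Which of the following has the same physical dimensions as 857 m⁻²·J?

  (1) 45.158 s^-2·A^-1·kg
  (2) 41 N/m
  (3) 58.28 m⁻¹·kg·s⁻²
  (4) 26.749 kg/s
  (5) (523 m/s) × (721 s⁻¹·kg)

Reference: J·m⁻² = N·m·m⁻² = kg·s⁻².
Each option:
  (1) kg·s⁻²·A⁻¹
  (2) N·m⁻¹ = kg·m·s⁻²·m⁻¹ = kg·s⁻²  ← same
  (3) kg·m⁻¹·s⁻²
  (4) kg·s⁻¹
  (5) [m·s⁻¹] · [kg·s⁻¹] = kg·m·s⁻²
Only (2) matches kg·s⁻².

(2)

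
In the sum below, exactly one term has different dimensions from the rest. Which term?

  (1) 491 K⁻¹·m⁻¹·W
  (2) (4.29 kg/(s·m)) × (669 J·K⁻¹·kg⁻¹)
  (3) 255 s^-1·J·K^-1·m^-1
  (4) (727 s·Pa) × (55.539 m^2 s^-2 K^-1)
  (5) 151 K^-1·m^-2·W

(5)

In SI base units:
  (1) W·m⁻¹·K⁻¹ = J·s⁻¹·m⁻¹·K⁻¹ = kg·m·s⁻³·K⁻¹
  (2) [kg·m⁻¹·s⁻¹] · [m²·s⁻²·K⁻¹] = kg·m·s⁻³·K⁻¹
  (3) J·s⁻¹·m⁻¹·K⁻¹ = N·m·s⁻¹·m⁻¹·K⁻¹ = kg·m·s⁻³·K⁻¹
  (4) [kg·m⁻¹·s⁻¹] · [m²·s⁻²·K⁻¹] = kg·m·s⁻³·K⁻¹
  (5) W·m⁻²·K⁻¹ = J·s⁻¹·m⁻²·K⁻¹ = kg·s⁻³·K⁻¹
All reduce to kg·m·s⁻³·K⁻¹ except (5), which is kg·s⁻³·K⁻¹.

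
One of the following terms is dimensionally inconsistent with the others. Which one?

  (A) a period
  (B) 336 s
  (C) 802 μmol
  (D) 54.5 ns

(C)

Dimensions:
  (A) [period] = s
  (B) s
  (C) mol
  (D) s
All reduce to s except (C), which is mol.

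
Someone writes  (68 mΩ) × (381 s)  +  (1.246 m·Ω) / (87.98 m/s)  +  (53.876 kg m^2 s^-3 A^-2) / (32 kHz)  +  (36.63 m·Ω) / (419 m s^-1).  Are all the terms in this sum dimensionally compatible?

In SI base units:
  (68 mΩ) × (381 s):  [kg·m²·s⁻³·A⁻²] · [s] = kg·m²·s⁻²·A⁻²
  (1.246 m·Ω) / (87.98 m/s):  [kg·m³·s⁻³·A⁻²] / [m·s⁻¹] = kg·m²·s⁻²·A⁻²
  (53.876 kg m^2 s^-3 A^-2) / (32 kHz):  [kg·m²·s⁻³·A⁻²] / [s⁻¹] = kg·m²·s⁻²·A⁻²
  (36.63 m·Ω) / (419 m s^-1):  [kg·m³·s⁻³·A⁻²] / [m·s⁻¹] = kg·m²·s⁻²·A⁻²
Every term reduces to kg·m²·s⁻²·A⁻².

Yes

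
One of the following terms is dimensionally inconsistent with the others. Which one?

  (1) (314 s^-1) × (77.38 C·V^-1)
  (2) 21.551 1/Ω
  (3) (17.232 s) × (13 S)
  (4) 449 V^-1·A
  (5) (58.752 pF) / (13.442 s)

(3)

Reduce each to base SI dimensions:
  (1) [s⁻¹] · [kg⁻¹·m⁻²·s⁴·A²] = kg⁻¹·m⁻²·s³·A²
  (2) Ω⁻¹ = (V·A⁻¹)⁻¹ = kg⁻¹·m⁻²·s³·A²
  (3) [s] · [kg⁻¹·m⁻²·s³·A²] = kg⁻¹·m⁻²·s⁴·A²
  (4) A·V⁻¹ = A·(J·C⁻¹)⁻¹ = kg⁻¹·m⁻²·s³·A²
  (5) [kg⁻¹·m⁻²·s⁴·A²] / [s] = kg⁻¹·m⁻²·s³·A²
All reduce to kg⁻¹·m⁻²·s³·A² except (3), which is kg⁻¹·m⁻²·s⁴·A².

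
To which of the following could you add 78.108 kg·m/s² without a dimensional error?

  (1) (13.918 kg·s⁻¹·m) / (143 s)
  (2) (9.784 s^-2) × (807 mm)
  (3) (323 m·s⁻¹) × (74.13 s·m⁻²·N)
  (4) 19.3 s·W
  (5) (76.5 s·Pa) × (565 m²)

(1)

Reference: kg·m·s⁻².
Each option:
  (1) [kg·m·s⁻¹] / [s] = kg·m·s⁻²  ← same
  (2) [s⁻²] · [m] = m·s⁻²
  (3) [m·s⁻¹] · [kg·m⁻¹·s⁻¹] = kg·s⁻²
  (4) W·s = J·s⁻¹·s = kg·m²·s⁻²
  (5) [kg·m⁻¹·s⁻¹] · [m²] = kg·m·s⁻¹
Only (1) matches kg·m·s⁻².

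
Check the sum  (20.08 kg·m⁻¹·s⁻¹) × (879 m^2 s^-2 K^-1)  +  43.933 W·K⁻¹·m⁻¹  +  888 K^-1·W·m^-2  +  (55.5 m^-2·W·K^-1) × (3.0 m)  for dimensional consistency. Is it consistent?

No

In SI base units:
  (20.08 kg·m⁻¹·s⁻¹) × (879 m^2 s^-2 K^-1):  [kg·m⁻¹·s⁻¹] · [m²·s⁻²·K⁻¹] = kg·m·s⁻³·K⁻¹
  43.933 W·K⁻¹·m⁻¹:  W·m⁻¹·K⁻¹ = J·s⁻¹·m⁻¹·K⁻¹ = kg·m·s⁻³·K⁻¹
  888 K^-1·W·m^-2:  W·m⁻²·K⁻¹ = J·s⁻¹·m⁻²·K⁻¹ = kg·s⁻³·K⁻¹
  (55.5 m^-2·W·K^-1) × (3.0 m):  [kg·s⁻³·K⁻¹] · [m] = kg·m·s⁻³·K⁻¹
The terms do not share a single dimension (kg·m·s⁻³·K⁻¹ vs kg·s⁻³·K⁻¹).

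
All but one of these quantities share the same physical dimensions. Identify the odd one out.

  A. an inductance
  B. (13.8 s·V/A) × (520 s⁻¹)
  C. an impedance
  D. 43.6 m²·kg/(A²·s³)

A.

Expand each in SI base units:
  A. [inductance] = kg·m²·s⁻²·A⁻²
  B. [kg·m²·s⁻²·A⁻²] · [s⁻¹] = kg·m²·s⁻³·A⁻²
  C. [impedance] = kg·m²·s⁻³·A⁻²
  D. kg·m²·s⁻³·A⁻²
All reduce to kg·m²·s⁻³·A⁻² except A., which is kg·m²·s⁻²·A⁻².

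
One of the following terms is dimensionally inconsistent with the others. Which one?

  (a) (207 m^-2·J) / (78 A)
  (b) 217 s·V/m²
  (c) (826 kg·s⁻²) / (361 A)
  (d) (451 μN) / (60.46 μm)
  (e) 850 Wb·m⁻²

Work out the base dimensions of each:
  (a) [kg·s⁻²] / [A] = kg·s⁻²·A⁻¹
  (b) V·s·m⁻² = J·C⁻¹·s·m⁻² = kg·s⁻²·A⁻¹
  (c) [kg·s⁻²] / [A] = kg·s⁻²·A⁻¹
  (d) [kg·m·s⁻²] / [m] = kg·s⁻²
  (e) Wb·m⁻² = V·s·m⁻² = kg·s⁻²·A⁻¹
All reduce to kg·s⁻²·A⁻¹ except (d), which is kg·s⁻².

(d)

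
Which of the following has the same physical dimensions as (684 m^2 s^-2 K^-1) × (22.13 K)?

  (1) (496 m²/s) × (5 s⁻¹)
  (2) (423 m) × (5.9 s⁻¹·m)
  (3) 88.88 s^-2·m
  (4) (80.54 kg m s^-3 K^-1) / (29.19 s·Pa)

Reference: [m²·s⁻²·K⁻¹] · [K] = m²·s⁻².
Each option:
  (1) [m²·s⁻¹] · [s⁻¹] = m²·s⁻²  ← same
  (2) [m] · [m·s⁻¹] = m²·s⁻¹
  (3) m·s⁻²
  (4) [kg·m·s⁻³·K⁻¹] / [kg·m⁻¹·s⁻¹] = m²·s⁻²·K⁻¹
Only (1) matches m²·s⁻².

(1)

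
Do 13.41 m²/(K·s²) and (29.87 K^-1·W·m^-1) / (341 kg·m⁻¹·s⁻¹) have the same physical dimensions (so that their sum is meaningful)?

Yes

In SI base units:
  13.41 m²/(K·s²):  m²·s⁻²·K⁻¹
  (29.87 K^-1·W·m^-1) / (341 kg·m⁻¹·s⁻¹):  [kg·m·s⁻³·K⁻¹] / [kg·m⁻¹·s⁻¹] = m²·s⁻²·K⁻¹
Both are m²·s⁻²·K⁻¹, so they have the same dimensions and can be added.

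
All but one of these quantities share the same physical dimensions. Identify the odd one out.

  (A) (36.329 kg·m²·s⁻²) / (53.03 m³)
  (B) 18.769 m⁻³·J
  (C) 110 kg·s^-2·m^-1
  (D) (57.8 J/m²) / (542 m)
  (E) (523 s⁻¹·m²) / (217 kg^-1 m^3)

(E)

Reduce each to base SI dimensions:
  (A) [kg·m²·s⁻²] / [m³] = kg·m⁻¹·s⁻²
  (B) J·m⁻³ = N·m·m⁻³ = kg·m⁻¹·s⁻²
  (C) kg·m⁻¹·s⁻²
  (D) [kg·s⁻²] / [m] = kg·m⁻¹·s⁻²
  (E) [m²·s⁻¹] / [kg⁻¹·m³] = kg·m⁻¹·s⁻¹
All reduce to kg·m⁻¹·s⁻² except (E), which is kg·m⁻¹·s⁻¹.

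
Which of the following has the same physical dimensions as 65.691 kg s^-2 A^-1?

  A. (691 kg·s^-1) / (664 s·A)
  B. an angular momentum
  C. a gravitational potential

Reference: kg·s⁻²·A⁻¹.
Each option:
  A. [kg·s⁻¹] / [s·A] = kg·s⁻²·A⁻¹  ← same
  B. [angular momentum] = kg·m²·s⁻¹
  C. [gravitational potential] = m²·s⁻²
Only A. matches kg·s⁻²·A⁻¹.

A.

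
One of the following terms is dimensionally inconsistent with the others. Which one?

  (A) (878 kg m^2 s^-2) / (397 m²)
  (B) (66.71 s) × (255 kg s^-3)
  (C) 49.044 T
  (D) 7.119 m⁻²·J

(C)

Dimensions:
  (A) [kg·m²·s⁻²] / [m²] = kg·s⁻²
  (B) [s] · [kg·s⁻³] = kg·s⁻²
  (C) T = Wb·m⁻² = kg·s⁻²·A⁻¹
  (D) J·m⁻² = N·m·m⁻² = kg·s⁻²
All reduce to kg·s⁻² except (C), which is kg·s⁻²·A⁻¹.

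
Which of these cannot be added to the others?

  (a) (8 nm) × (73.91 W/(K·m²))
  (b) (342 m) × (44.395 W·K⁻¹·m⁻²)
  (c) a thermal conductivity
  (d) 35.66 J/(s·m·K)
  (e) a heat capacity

(e)

Reduce each to base SI dimensions:
  (a) [m] · [kg·s⁻³·K⁻¹] = kg·m·s⁻³·K⁻¹
  (b) [m] · [kg·s⁻³·K⁻¹] = kg·m·s⁻³·K⁻¹
  (c) [thermal conductivity] = kg·m·s⁻³·K⁻¹
  (d) J·s⁻¹·m⁻¹·K⁻¹ = N·m·s⁻¹·m⁻¹·K⁻¹ = kg·m·s⁻³·K⁻¹
  (e) [heat capacity] = kg·m²·s⁻²·K⁻¹
All reduce to kg·m·s⁻³·K⁻¹ except (e), which is kg·m²·s⁻²·K⁻¹.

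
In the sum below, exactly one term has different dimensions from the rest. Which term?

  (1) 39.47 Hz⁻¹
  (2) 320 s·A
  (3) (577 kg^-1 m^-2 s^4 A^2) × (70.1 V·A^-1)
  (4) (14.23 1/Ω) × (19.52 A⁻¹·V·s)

Work out the base dimensions of each:
  (1) Hz⁻¹ = (s⁻¹)⁻¹ = s
  (2) A·s = s·A
  (3) [kg⁻¹·m⁻²·s⁴·A²] · [kg·m²·s⁻³·A⁻²] = s
  (4) [kg⁻¹·m⁻²·s³·A²] · [kg·m²·s⁻²·A⁻²] = s
All reduce to s except (2), which is s·A.

(2)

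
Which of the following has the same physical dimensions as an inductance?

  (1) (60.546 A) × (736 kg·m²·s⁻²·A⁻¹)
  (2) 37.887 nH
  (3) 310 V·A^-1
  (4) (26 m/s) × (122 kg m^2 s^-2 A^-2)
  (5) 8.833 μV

Reference: [inductance] = kg·m²·s⁻²·A⁻².
Each option:
  (1) [A] · [kg·m²·s⁻²·A⁻¹] = kg·m²·s⁻²
  (2) H = V·s·A⁻¹ = kg·m²·s⁻²·A⁻²  ← same
  (3) V·A⁻¹ = J·C⁻¹·A⁻¹ = kg·m²·s⁻³·A⁻²
  (4) [m·s⁻¹] · [kg·m²·s⁻²·A⁻²] = kg·m³·s⁻³·A⁻²
  (5) V = J·C⁻¹ = kg·m²·s⁻³·A⁻¹
Only (2) matches kg·m²·s⁻²·A⁻².

(2)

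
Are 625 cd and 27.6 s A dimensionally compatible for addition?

Work out the base dimensions of each:
  625 cd:  cd
  27.6 s A:  s·A
cd ≠ s·A, so they cannot be added.

No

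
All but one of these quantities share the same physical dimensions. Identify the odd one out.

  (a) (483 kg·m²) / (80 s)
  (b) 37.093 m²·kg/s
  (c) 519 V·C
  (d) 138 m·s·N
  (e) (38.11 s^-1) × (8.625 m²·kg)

(c)

Reduce each to base SI dimensions:
  (a) [kg·m²] / [s] = kg·m²·s⁻¹
  (b) kg·m²·s⁻¹
  (c) C·V = s·A·J·C⁻¹ = kg·m²·s⁻²
  (d) N·m·s = kg·m·s⁻²·m·s = kg·m²·s⁻¹
  (e) [s⁻¹] · [kg·m²] = kg·m²·s⁻¹
All reduce to kg·m²·s⁻¹ except (c), which is kg·m²·s⁻².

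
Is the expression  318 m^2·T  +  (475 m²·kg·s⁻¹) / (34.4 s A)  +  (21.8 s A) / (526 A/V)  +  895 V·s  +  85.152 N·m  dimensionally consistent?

No

Dimensions:
  318 m^2·T:  T·m² = Wb·m⁻²·m² = kg·m²·s⁻²·A⁻¹
  (475 m²·kg·s⁻¹) / (34.4 s A):  [kg·m²·s⁻¹] / [s·A] = kg·m²·s⁻²·A⁻¹
  (21.8 s A) / (526 A/V):  [s·A] / [kg⁻¹·m⁻²·s³·A²] = kg·m²·s⁻²·A⁻¹
  895 V·s:  V·s = J·C⁻¹·s = kg·m²·s⁻²·A⁻¹
  85.152 N·m:  N·m = kg·m·s⁻²·m = kg·m²·s⁻²
The terms do not share a single dimension (kg·m²·s⁻² vs kg·m²·s⁻²·A⁻¹).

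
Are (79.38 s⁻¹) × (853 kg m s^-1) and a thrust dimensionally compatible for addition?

Expand each in SI base units:
  (79.38 s⁻¹) × (853 kg m s^-1):  [s⁻¹] · [kg·m·s⁻¹] = kg·m·s⁻²
  a thrust:  [thrust] = kg·m·s⁻²
Both are kg·m·s⁻², so they have the same dimensions and can be added.

Yes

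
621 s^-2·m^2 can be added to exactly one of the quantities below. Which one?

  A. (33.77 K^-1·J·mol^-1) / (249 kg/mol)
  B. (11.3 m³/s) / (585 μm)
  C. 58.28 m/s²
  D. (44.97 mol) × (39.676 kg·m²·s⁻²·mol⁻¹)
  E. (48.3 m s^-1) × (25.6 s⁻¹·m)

Reference: m²·s⁻².
Each option:
  A. [kg·m²·s⁻²·K⁻¹·mol⁻¹] / [kg·mol⁻¹] = m²·s⁻²·K⁻¹
  B. [m³·s⁻¹] / [m] = m²·s⁻¹
  C. m·s⁻²
  D. [mol] · [kg·m²·s⁻²·mol⁻¹] = kg·m²·s⁻²
  E. [m·s⁻¹] · [m·s⁻¹] = m²·s⁻²  ← same
Only E. matches m²·s⁻².

E.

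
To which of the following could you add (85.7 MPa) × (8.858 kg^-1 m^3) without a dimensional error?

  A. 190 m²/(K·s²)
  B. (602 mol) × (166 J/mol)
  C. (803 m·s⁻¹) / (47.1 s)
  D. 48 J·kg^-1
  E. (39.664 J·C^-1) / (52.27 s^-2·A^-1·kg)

Reference: [kg·m⁻¹·s⁻²] · [kg⁻¹·m³] = m²·s⁻².
Each option:
  A. m²·s⁻²·K⁻¹
  B. [mol] · [kg·m²·s⁻²·mol⁻¹] = kg·m²·s⁻²
  C. [m·s⁻¹] / [s] = m·s⁻²
  D. J·kg⁻¹ = N·m·kg⁻¹ = m²·s⁻²  ← same
  E. [kg·m²·s⁻³·A⁻¹] / [kg·s⁻²·A⁻¹] = m²·s⁻¹
Only D. matches m²·s⁻².

D.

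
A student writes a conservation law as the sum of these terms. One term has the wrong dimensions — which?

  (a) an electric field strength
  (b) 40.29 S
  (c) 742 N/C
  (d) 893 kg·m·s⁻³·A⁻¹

Expand each in SI base units:
  (a) [electric field strength] = kg·m·s⁻³·A⁻¹
  (b) S = Ω⁻¹ = kg⁻¹·m⁻²·s³·A²
  (c) N·C⁻¹ = kg·m·s⁻²·(s·A)⁻¹ = kg·m·s⁻³·A⁻¹
  (d) kg·m·s⁻³·A⁻¹
All reduce to kg·m·s⁻³·A⁻¹ except (b), which is kg⁻¹·m⁻²·s³·A².

(b)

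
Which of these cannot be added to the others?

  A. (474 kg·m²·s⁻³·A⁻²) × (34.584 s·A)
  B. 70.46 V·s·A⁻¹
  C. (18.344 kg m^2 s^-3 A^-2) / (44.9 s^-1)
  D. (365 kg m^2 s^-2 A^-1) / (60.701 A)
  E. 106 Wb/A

Reduce each to base SI dimensions:
  A. [kg·m²·s⁻³·A⁻²] · [s·A] = kg·m²·s⁻²·A⁻¹
  B. V·s·A⁻¹ = J·C⁻¹·s·A⁻¹ = kg·m²·s⁻²·A⁻²
  C. [kg·m²·s⁻³·A⁻²] / [s⁻¹] = kg·m²·s⁻²·A⁻²
  D. [kg·m²·s⁻²·A⁻¹] / [A] = kg·m²·s⁻²·A⁻²
  E. Wb·A⁻¹ = V·s·A⁻¹ = kg·m²·s⁻²·A⁻²
All reduce to kg·m²·s⁻²·A⁻² except A., which is kg·m²·s⁻²·A⁻¹.

A.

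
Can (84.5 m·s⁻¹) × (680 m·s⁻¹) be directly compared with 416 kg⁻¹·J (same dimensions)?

Yes

Reduce each to base SI dimensions:
  (84.5 m·s⁻¹) × (680 m·s⁻¹):  [m·s⁻¹] · [m·s⁻¹] = m²·s⁻²
  416 kg⁻¹·J:  J·kg⁻¹ = N·m·kg⁻¹ = m²·s⁻²
Both are m²·s⁻², so they have the same dimensions and can be added.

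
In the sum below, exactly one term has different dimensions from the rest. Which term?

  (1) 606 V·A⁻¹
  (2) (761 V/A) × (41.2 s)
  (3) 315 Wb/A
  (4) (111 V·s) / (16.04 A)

(1)

Work out the base dimensions of each:
  (1) V·A⁻¹ = J·C⁻¹·A⁻¹ = kg·m²·s⁻³·A⁻²
  (2) [kg·m²·s⁻³·A⁻²] · [s] = kg·m²·s⁻²·A⁻²
  (3) Wb·A⁻¹ = V·s·A⁻¹ = kg·m²·s⁻²·A⁻²
  (4) [kg·m²·s⁻²·A⁻¹] / [A] = kg·m²·s⁻²·A⁻²
All reduce to kg·m²·s⁻²·A⁻² except (1), which is kg·m²·s⁻³·A⁻².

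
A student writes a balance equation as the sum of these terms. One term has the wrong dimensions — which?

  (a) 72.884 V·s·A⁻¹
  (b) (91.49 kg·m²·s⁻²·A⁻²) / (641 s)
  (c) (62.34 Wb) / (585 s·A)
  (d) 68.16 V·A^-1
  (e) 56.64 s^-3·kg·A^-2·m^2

In SI base units:
  (a) V·s·A⁻¹ = J·C⁻¹·s·A⁻¹ = kg·m²·s⁻²·A⁻²
  (b) [kg·m²·s⁻²·A⁻²] / [s] = kg·m²·s⁻³·A⁻²
  (c) [kg·m²·s⁻²·A⁻¹] / [s·A] = kg·m²·s⁻³·A⁻²
  (d) V·A⁻¹ = J·C⁻¹·A⁻¹ = kg·m²·s⁻³·A⁻²
  (e) kg·m²·s⁻³·A⁻²
All reduce to kg·m²·s⁻³·A⁻² except (a), which is kg·m²·s⁻²·A⁻².

(a)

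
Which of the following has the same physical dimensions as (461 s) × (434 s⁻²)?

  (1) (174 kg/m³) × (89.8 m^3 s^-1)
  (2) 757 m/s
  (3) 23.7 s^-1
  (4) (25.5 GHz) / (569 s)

Reference: [s] · [s⁻²] = s⁻¹.
Each option:
  (1) [kg·m⁻³] · [m³·s⁻¹] = kg·s⁻¹
  (2) m·s⁻¹
  (3) s⁻¹  ← same
  (4) [s⁻¹] / [s] = s⁻²
Only (3) matches s⁻¹.

(3)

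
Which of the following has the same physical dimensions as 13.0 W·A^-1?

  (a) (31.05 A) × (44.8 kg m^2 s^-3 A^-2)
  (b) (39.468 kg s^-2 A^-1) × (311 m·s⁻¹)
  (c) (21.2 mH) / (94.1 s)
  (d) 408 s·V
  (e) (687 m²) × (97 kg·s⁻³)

Reference: W·A⁻¹ = J·s⁻¹·A⁻¹ = kg·m²·s⁻³·A⁻¹.
Each option:
  (a) [A] · [kg·m²·s⁻³·A⁻²] = kg·m²·s⁻³·A⁻¹  ← same
  (b) [kg·s⁻²·A⁻¹] · [m·s⁻¹] = kg·m·s⁻³·A⁻¹
  (c) [kg·m²·s⁻²·A⁻²] / [s] = kg·m²·s⁻³·A⁻²
  (d) V·s = J·C⁻¹·s = kg·m²·s⁻²·A⁻¹
  (e) [m²] · [kg·s⁻³] = kg·m²·s⁻³
Only (a) matches kg·m²·s⁻³·A⁻¹.

(a)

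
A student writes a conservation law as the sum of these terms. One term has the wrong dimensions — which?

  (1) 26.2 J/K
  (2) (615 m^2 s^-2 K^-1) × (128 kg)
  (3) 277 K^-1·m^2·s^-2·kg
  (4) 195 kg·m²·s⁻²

(4)

In SI base units:
  (1) J·K⁻¹ = N·m·K⁻¹ = kg·m²·s⁻²·K⁻¹
  (2) [m²·s⁻²·K⁻¹] · [kg] = kg·m²·s⁻²·K⁻¹
  (3) kg·m²·s⁻²·K⁻¹
  (4) kg·m²·s⁻²
All reduce to kg·m²·s⁻²·K⁻¹ except (4), which is kg·m²·s⁻².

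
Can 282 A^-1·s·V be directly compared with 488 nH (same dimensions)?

Yes

Dimensions:
  282 A^-1·s·V:  V·s·A⁻¹ = J·C⁻¹·s·A⁻¹ = kg·m²·s⁻²·A⁻²
  488 nH:  H = V·s·A⁻¹ = kg·m²·s⁻²·A⁻²
Both are kg·m²·s⁻²·A⁻², so they have the same dimensions and can be added.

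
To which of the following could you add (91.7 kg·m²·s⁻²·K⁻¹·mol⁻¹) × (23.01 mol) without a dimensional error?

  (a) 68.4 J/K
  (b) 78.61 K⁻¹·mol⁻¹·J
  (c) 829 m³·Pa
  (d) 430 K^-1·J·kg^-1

Reference: [kg·m²·s⁻²·K⁻¹·mol⁻¹] · [mol] = kg·m²·s⁻²·K⁻¹.
Each option:
  (a) J·K⁻¹ = N·m·K⁻¹ = kg·m²·s⁻²·K⁻¹  ← same
  (b) J·mol⁻¹·K⁻¹ = N·m·mol⁻¹·K⁻¹ = kg·m²·s⁻²·K⁻¹·mol⁻¹
  (c) Pa·m³ = N·m⁻²·m³ = kg·m²·s⁻²
  (d) J·kg⁻¹·K⁻¹ = N·m·kg⁻¹·K⁻¹ = m²·s⁻²·K⁻¹
Only (a) matches kg·m²·s⁻²·K⁻¹.

(a)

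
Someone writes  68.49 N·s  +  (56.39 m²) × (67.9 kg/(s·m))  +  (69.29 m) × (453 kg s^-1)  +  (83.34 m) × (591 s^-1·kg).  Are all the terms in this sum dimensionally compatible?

Yes

Reduce each to base SI dimensions:
  68.49 N·s:  N·s = kg·m·s⁻²·s = kg·m·s⁻¹
  (56.39 m²) × (67.9 kg/(s·m)):  [m²] · [kg·m⁻¹·s⁻¹] = kg·m·s⁻¹
  (69.29 m) × (453 kg s^-1):  [m] · [kg·s⁻¹] = kg·m·s⁻¹
  (83.34 m) × (591 s^-1·kg):  [m] · [kg·s⁻¹] = kg·m·s⁻¹
Every term reduces to kg·m·s⁻¹.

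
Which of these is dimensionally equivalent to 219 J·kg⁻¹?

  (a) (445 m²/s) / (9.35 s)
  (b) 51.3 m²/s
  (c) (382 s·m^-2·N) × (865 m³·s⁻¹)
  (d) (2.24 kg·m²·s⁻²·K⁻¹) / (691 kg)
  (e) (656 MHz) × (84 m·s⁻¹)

Reference: J·kg⁻¹ = N·m·kg⁻¹ = m²·s⁻².
Each option:
  (a) [m²·s⁻¹] / [s] = m²·s⁻²  ← same
  (b) m²·s⁻¹
  (c) [kg·m⁻¹·s⁻¹] · [m³·s⁻¹] = kg·m²·s⁻²
  (d) [kg·m²·s⁻²·K⁻¹] / [kg] = m²·s⁻²·K⁻¹
  (e) [s⁻¹] · [m·s⁻¹] = m·s⁻²
Only (a) matches m²·s⁻².

(a)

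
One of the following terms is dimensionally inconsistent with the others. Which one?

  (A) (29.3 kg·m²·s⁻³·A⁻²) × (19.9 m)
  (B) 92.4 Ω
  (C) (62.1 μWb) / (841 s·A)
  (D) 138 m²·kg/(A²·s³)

(A)

In SI base units:
  (A) [kg·m²·s⁻³·A⁻²] · [m] = kg·m³·s⁻³·A⁻²
  (B) Ω = V·A⁻¹ = kg·m²·s⁻³·A⁻²
  (C) [kg·m²·s⁻²·A⁻¹] / [s·A] = kg·m²·s⁻³·A⁻²
  (D) kg·m²·s⁻³·A⁻²
All reduce to kg·m²·s⁻³·A⁻² except (A), which is kg·m³·s⁻³·A⁻².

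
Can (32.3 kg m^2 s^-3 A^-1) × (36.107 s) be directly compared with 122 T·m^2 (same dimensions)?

Yes

Reduce each to base SI dimensions:
  (32.3 kg m^2 s^-3 A^-1) × (36.107 s):  [kg·m²·s⁻³·A⁻¹] · [s] = kg·m²·s⁻²·A⁻¹
  122 T·m^2:  T·m² = Wb·m⁻²·m² = kg·m²·s⁻²·A⁻¹
Both are kg·m²·s⁻²·A⁻¹, so they have the same dimensions and can be added.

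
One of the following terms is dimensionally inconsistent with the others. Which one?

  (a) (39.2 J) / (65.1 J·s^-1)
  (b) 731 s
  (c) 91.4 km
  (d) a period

(c)

Reduce each to base SI dimensions:
  (a) [kg·m²·s⁻²] / [kg·m²·s⁻³] = s
  (b) s
  (c) m
  (d) [period] = s
All reduce to s except (c), which is m.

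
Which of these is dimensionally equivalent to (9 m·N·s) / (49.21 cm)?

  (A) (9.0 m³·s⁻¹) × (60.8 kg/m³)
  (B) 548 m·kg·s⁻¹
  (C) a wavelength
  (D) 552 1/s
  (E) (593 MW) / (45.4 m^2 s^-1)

(B)

Reference: [kg·m²·s⁻¹] / [m] = kg·m·s⁻¹.
Each option:
  (A) [m³·s⁻¹] · [kg·m⁻³] = kg·s⁻¹
  (B) kg·m·s⁻¹  ← same
  (C) [wavelength] = m
  (D) s⁻¹
  (E) [kg·m²·s⁻³] / [m²·s⁻¹] = kg·s⁻²
Only (B) matches kg·m·s⁻¹.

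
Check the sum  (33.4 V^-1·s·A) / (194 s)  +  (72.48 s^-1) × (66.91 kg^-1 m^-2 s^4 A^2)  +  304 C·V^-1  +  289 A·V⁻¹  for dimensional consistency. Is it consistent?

In SI base units:
  (33.4 V^-1·s·A) / (194 s):  [kg⁻¹·m⁻²·s⁴·A²] / [s] = kg⁻¹·m⁻²·s³·A²
  (72.48 s^-1) × (66.91 kg^-1 m^-2 s^4 A^2):  [s⁻¹] · [kg⁻¹·m⁻²·s⁴·A²] = kg⁻¹·m⁻²·s³·A²
  304 C·V^-1:  C·V⁻¹ = s·A·(J·C⁻¹)⁻¹ = kg⁻¹·m⁻²·s⁴·A²
  289 A·V⁻¹:  A·V⁻¹ = A·(J·C⁻¹)⁻¹ = kg⁻¹·m⁻²·s³·A²
The terms do not share a single dimension (kg⁻¹·m⁻²·s³·A² vs kg⁻¹·m⁻²·s⁴·A²).

No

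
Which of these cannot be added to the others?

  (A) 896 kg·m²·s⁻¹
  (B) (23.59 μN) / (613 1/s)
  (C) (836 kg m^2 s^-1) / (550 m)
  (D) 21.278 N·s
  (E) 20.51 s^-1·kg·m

Expand each in SI base units:
  (A) kg·m²·s⁻¹
  (B) [kg·m·s⁻²] / [s⁻¹] = kg·m·s⁻¹
  (C) [kg·m²·s⁻¹] / [m] = kg·m·s⁻¹
  (D) N·s = kg·m·s⁻²·s = kg·m·s⁻¹
  (E) kg·m·s⁻¹
All reduce to kg·m·s⁻¹ except (A), which is kg·m²·s⁻¹.

(A)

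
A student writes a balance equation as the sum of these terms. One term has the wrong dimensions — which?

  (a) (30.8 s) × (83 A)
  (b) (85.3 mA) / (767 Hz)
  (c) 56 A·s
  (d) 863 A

Reduce each to base SI dimensions:
  (a) [s] · [A] = s·A
  (b) [A] / [s⁻¹] = s·A
  (c) A·s = s·A
  (d) A
All reduce to s·A except (d), which is A.

(d)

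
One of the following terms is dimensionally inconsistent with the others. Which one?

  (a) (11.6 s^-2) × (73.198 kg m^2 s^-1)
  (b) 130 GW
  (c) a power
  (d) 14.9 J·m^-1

(d)

Dimensions:
  (a) [s⁻²] · [kg·m²·s⁻¹] = kg·m²·s⁻³
  (b) W = J·s⁻¹ = kg·m²·s⁻³
  (c) [power] = kg·m²·s⁻³
  (d) J·m⁻¹ = N·m·m⁻¹ = kg·m·s⁻²
All reduce to kg·m²·s⁻³ except (d), which is kg·m·s⁻².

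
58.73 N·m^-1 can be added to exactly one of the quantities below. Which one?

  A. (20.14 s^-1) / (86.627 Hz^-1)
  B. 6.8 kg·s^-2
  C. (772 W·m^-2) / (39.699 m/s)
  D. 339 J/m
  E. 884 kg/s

B.

Reference: N·m⁻¹ = kg·m·s⁻²·m⁻¹ = kg·s⁻².
Each option:
  A. [s⁻¹] / [s] = s⁻²
  B. kg·s⁻²  ← same
  C. [kg·s⁻³] / [m·s⁻¹] = kg·m⁻¹·s⁻²
  D. J·m⁻¹ = N·m·m⁻¹ = kg·m·s⁻²
  E. kg·s⁻¹
Only B. matches kg·s⁻².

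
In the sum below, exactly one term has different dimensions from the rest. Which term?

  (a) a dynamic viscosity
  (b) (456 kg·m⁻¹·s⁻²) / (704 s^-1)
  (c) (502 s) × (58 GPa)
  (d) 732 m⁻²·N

(d)

Dimensions:
  (a) [dynamic viscosity] = kg·m⁻¹·s⁻¹
  (b) [kg·m⁻¹·s⁻²] / [s⁻¹] = kg·m⁻¹·s⁻¹
  (c) [s] · [kg·m⁻¹·s⁻²] = kg·m⁻¹·s⁻¹
  (d) N·m⁻² = kg·m·s⁻²·m⁻² = kg·m⁻¹·s⁻²
All reduce to kg·m⁻¹·s⁻¹ except (d), which is kg·m⁻¹·s⁻².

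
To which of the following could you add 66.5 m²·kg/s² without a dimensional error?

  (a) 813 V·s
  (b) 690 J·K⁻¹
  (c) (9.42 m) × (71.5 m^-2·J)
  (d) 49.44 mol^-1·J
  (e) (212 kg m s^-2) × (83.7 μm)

(e)

Reference: kg·m²·s⁻².
Each option:
  (a) V·s = J·C⁻¹·s = kg·m²·s⁻²·A⁻¹
  (b) J·K⁻¹ = N·m·K⁻¹ = kg·m²·s⁻²·K⁻¹
  (c) [m] · [kg·s⁻²] = kg·m·s⁻²
  (d) J·mol⁻¹ = N·m·mol⁻¹ = kg·m²·s⁻²·mol⁻¹
  (e) [kg·m·s⁻²] · [m] = kg·m²·s⁻²  ← same
Only (e) matches kg·m²·s⁻².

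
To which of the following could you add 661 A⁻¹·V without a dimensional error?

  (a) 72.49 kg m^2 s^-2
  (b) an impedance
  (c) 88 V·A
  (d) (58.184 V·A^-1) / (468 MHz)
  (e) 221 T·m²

Reference: V·A⁻¹ = J·C⁻¹·A⁻¹ = kg·m²·s⁻³·A⁻².
Each option:
  (a) kg·m²·s⁻²
  (b) [impedance] = kg·m²·s⁻³·A⁻²  ← same
  (c) V·A = J·C⁻¹·A = kg·m²·s⁻³
  (d) [kg·m²·s⁻³·A⁻²] / [s⁻¹] = kg·m²·s⁻²·A⁻²
  (e) T·m² = Wb·m⁻²·m² = kg·m²·s⁻²·A⁻¹
Only (b) matches kg·m²·s⁻³·A⁻².

(b)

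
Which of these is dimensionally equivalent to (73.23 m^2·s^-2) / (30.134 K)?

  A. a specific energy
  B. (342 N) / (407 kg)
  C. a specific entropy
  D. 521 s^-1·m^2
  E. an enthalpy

Reference: [m²·s⁻²] / [K] = m²·s⁻²·K⁻¹.
Each option:
  A. [specific energy] = m²·s⁻²
  B. [kg·m·s⁻²] / [kg] = m·s⁻²
  C. [specific entropy] = m²·s⁻²·K⁻¹  ← same
  D. m²·s⁻¹
  E. [enthalpy] = kg·m²·s⁻²
Only C. matches m²·s⁻²·K⁻¹.

C.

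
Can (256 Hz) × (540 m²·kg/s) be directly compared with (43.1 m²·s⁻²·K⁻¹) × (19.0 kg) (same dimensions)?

Dimensions:
  (256 Hz) × (540 m²·kg/s):  [s⁻¹] · [kg·m²·s⁻¹] = kg·m²·s⁻²
  (43.1 m²·s⁻²·K⁻¹) × (19.0 kg):  [m²·s⁻²·K⁻¹] · [kg] = kg·m²·s⁻²·K⁻¹
kg·m²·s⁻² ≠ kg·m²·s⁻²·K⁻¹, so they cannot be added.

No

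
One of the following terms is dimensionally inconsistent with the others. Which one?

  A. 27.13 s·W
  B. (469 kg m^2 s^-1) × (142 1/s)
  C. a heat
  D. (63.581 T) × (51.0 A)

Work out the base dimensions of each:
  A. W·s = J·s⁻¹·s = kg·m²·s⁻²
  B. [kg·m²·s⁻¹] · [s⁻¹] = kg·m²·s⁻²
  C. [heat] = kg·m²·s⁻²
  D. [kg·s⁻²·A⁻¹] · [A] = kg·s⁻²
All reduce to kg·m²·s⁻² except D., which is kg·s⁻².

D.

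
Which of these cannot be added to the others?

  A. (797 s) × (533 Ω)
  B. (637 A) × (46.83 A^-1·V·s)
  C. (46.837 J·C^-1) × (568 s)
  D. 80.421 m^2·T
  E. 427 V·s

Work out the base dimensions of each:
  A. [s] · [kg·m²·s⁻³·A⁻²] = kg·m²·s⁻²·A⁻²
  B. [A] · [kg·m²·s⁻²·A⁻²] = kg·m²·s⁻²·A⁻¹
  C. [kg·m²·s⁻³·A⁻¹] · [s] = kg·m²·s⁻²·A⁻¹
  D. T·m² = Wb·m⁻²·m² = kg·m²·s⁻²·A⁻¹
  E. V·s = J·C⁻¹·s = kg·m²·s⁻²·A⁻¹
All reduce to kg·m²·s⁻²·A⁻¹ except A., which is kg·m²·s⁻²·A⁻².

A.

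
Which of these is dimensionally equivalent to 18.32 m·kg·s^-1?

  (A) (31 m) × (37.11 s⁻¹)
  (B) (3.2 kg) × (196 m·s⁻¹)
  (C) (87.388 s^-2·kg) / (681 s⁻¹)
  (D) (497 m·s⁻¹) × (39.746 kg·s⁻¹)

(B)

Reference: kg·m·s⁻¹.
Each option:
  (A) [m] · [s⁻¹] = m·s⁻¹
  (B) [kg] · [m·s⁻¹] = kg·m·s⁻¹  ← same
  (C) [kg·s⁻²] / [s⁻¹] = kg·s⁻¹
  (D) [m·s⁻¹] · [kg·s⁻¹] = kg·m·s⁻²
Only (B) matches kg·m·s⁻¹.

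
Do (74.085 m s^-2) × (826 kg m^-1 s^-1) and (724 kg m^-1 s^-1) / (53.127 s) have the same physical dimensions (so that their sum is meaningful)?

No

Reduce each to base SI dimensions:
  (74.085 m s^-2) × (826 kg m^-1 s^-1):  [m·s⁻²] · [kg·m⁻¹·s⁻¹] = kg·s⁻³
  (724 kg m^-1 s^-1) / (53.127 s):  [kg·m⁻¹·s⁻¹] / [s] = kg·m⁻¹·s⁻²
kg·s⁻³ ≠ kg·m⁻¹·s⁻², so they cannot be added.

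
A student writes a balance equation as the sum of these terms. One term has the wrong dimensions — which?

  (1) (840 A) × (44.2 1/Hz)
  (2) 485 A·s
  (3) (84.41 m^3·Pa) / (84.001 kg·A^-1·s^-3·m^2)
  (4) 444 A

Expand each in SI base units:
  (1) [A] · [s] = s·A
  (2) A·s = s·A
  (3) [kg·m²·s⁻²] / [kg·m²·s⁻³·A⁻¹] = s·A
  (4) A
All reduce to s·A except (4), which is A.

(4)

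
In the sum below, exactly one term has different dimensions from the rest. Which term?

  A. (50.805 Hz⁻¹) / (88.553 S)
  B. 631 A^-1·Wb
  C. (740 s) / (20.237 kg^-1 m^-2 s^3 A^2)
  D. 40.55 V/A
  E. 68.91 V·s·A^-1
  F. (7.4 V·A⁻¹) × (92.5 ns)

Expand each in SI base units:
  A. [s] / [kg⁻¹·m⁻²·s³·A²] = kg·m²·s⁻²·A⁻²
  B. Wb·A⁻¹ = V·s·A⁻¹ = kg·m²·s⁻²·A⁻²
  C. [s] / [kg⁻¹·m⁻²·s³·A²] = kg·m²·s⁻²·A⁻²
  D. V·A⁻¹ = J·C⁻¹·A⁻¹ = kg·m²·s⁻³·A⁻²
  E. V·s·A⁻¹ = J·C⁻¹·s·A⁻¹ = kg·m²·s⁻²·A⁻²
  F. [kg·m²·s⁻³·A⁻²] · [s] = kg·m²·s⁻²·A⁻²
All reduce to kg·m²·s⁻²·A⁻² except D., which is kg·m²·s⁻³·A⁻².

D.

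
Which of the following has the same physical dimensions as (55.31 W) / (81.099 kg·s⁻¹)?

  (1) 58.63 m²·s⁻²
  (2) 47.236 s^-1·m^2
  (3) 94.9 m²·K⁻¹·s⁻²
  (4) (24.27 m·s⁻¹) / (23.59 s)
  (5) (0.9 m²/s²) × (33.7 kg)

(1)

Reference: [kg·m²·s⁻³] / [kg·s⁻¹] = m²·s⁻².
Each option:
  (1) m²·s⁻²  ← same
  (2) m²·s⁻¹
  (3) m²·s⁻²·K⁻¹
  (4) [m·s⁻¹] / [s] = m·s⁻²
  (5) [m²·s⁻²] · [kg] = kg·m²·s⁻²
Only (1) matches m²·s⁻².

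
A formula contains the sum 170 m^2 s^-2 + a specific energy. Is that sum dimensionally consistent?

Work out the base dimensions of each:
  170 m^2 s^-2:  m²·s⁻²
  a specific energy:  [specific energy] = m²·s⁻²
Both are m²·s⁻², so they have the same dimensions and can be added.

Yes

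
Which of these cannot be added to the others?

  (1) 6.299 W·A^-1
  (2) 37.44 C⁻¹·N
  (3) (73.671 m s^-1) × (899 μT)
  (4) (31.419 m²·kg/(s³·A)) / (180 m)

(1)

Expand each in SI base units:
  (1) W·A⁻¹ = J·s⁻¹·A⁻¹ = kg·m²·s⁻³·A⁻¹
  (2) N·C⁻¹ = kg·m·s⁻²·(s·A)⁻¹ = kg·m·s⁻³·A⁻¹
  (3) [m·s⁻¹] · [kg·s⁻²·A⁻¹] = kg·m·s⁻³·A⁻¹
  (4) [kg·m²·s⁻³·A⁻¹] / [m] = kg·m·s⁻³·A⁻¹
All reduce to kg·m·s⁻³·A⁻¹ except (1), which is kg·m²·s⁻³·A⁻¹.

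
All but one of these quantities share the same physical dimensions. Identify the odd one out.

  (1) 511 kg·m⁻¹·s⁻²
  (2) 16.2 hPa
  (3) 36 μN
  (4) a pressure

Reduce each to base SI dimensions:
  (1) kg·m⁻¹·s⁻²
  (2) Pa = N·m⁻² = kg·m⁻¹·s⁻²
  (3) N = kg·m·s⁻²
  (4) [pressure] = kg·m⁻¹·s⁻²
All reduce to kg·m⁻¹·s⁻² except (3), which is kg·m·s⁻².

(3)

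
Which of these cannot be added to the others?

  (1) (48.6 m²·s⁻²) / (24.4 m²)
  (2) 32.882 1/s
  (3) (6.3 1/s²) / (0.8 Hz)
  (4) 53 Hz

(1)

Expand each in SI base units:
  (1) [m²·s⁻²] / [m²] = s⁻²
  (2) s⁻¹
  (3) [s⁻²] / [s⁻¹] = s⁻¹
  (4) Hz = s⁻¹
All reduce to s⁻¹ except (1), which is s⁻².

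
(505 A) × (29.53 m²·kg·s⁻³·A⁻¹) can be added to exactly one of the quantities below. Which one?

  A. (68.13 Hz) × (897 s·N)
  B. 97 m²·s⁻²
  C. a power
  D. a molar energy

Reference: [A] · [kg·m²·s⁻³·A⁻¹] = kg·m²·s⁻³.
Each option:
  A. [s⁻¹] · [kg·m·s⁻¹] = kg·m·s⁻²
  B. m²·s⁻²
  C. [power] = kg·m²·s⁻³  ← same
  D. [molar energy] = kg·m²·s⁻²·mol⁻¹
Only C. matches kg·m²·s⁻³.

C.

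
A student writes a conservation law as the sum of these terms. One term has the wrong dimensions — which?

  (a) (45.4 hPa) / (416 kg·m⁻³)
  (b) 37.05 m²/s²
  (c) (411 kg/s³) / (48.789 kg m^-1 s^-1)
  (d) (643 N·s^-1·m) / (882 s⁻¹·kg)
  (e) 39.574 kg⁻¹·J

(c)

Expand each in SI base units:
  (a) [kg·m⁻¹·s⁻²] / [kg·m⁻³] = m²·s⁻²
  (b) m²·s⁻²
  (c) [kg·s⁻³] / [kg·m⁻¹·s⁻¹] = m·s⁻²
  (d) [kg·m²·s⁻³] / [kg·s⁻¹] = m²·s⁻²
  (e) J·kg⁻¹ = N·m·kg⁻¹ = m²·s⁻²
All reduce to m²·s⁻² except (c), which is m·s⁻².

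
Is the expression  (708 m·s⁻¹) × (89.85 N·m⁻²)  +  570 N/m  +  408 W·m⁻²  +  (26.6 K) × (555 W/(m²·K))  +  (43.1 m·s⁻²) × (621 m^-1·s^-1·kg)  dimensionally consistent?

Reduce each to base SI dimensions:
  (708 m·s⁻¹) × (89.85 N·m⁻²):  [m·s⁻¹] · [kg·m⁻¹·s⁻²] = kg·s⁻³
  570 N/m:  N·m⁻¹ = kg·m·s⁻²·m⁻¹ = kg·s⁻²
  408 W·m⁻²:  W·m⁻² = J·s⁻¹·m⁻² = kg·s⁻³
  (26.6 K) × (555 W/(m²·K)):  [K] · [kg·s⁻³·K⁻¹] = kg·s⁻³
  (43.1 m·s⁻²) × (621 m^-1·s^-1·kg):  [m·s⁻²] · [kg·m⁻¹·s⁻¹] = kg·s⁻³
The terms do not share a single dimension (kg·s⁻² vs kg·s⁻³).

No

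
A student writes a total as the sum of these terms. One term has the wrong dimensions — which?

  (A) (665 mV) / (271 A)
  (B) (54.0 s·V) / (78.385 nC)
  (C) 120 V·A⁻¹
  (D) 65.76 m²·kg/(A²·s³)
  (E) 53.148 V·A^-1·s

(E)

Reduce each to base SI dimensions:
  (A) [kg·m²·s⁻³·A⁻¹] / [A] = kg·m²·s⁻³·A⁻²
  (B) [kg·m²·s⁻²·A⁻¹] / [s·A] = kg·m²·s⁻³·A⁻²
  (C) V·A⁻¹ = J·C⁻¹·A⁻¹ = kg·m²·s⁻³·A⁻²
  (D) kg·m²·s⁻³·A⁻²
  (E) V·s·A⁻¹ = J·C⁻¹·s·A⁻¹ = kg·m²·s⁻²·A⁻²
All reduce to kg·m²·s⁻³·A⁻² except (E), which is kg·m²·s⁻²·A⁻².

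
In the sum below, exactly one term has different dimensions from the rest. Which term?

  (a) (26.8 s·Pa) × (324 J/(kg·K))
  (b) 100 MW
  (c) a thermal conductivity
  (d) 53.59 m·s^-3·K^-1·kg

In SI base units:
  (a) [kg·m⁻¹·s⁻¹] · [m²·s⁻²·K⁻¹] = kg·m·s⁻³·K⁻¹
  (b) W = J·s⁻¹ = kg·m²·s⁻³
  (c) [thermal conductivity] = kg·m·s⁻³·K⁻¹
  (d) kg·m·s⁻³·K⁻¹
All reduce to kg·m·s⁻³·K⁻¹ except (b), which is kg·m²·s⁻³.

(b)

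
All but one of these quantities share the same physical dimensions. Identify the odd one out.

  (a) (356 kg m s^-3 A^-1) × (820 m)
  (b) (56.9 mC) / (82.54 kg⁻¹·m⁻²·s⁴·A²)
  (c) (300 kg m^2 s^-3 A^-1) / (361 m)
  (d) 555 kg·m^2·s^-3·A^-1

Reduce each to base SI dimensions:
  (a) [kg·m·s⁻³·A⁻¹] · [m] = kg·m²·s⁻³·A⁻¹
  (b) [s·A] / [kg⁻¹·m⁻²·s⁴·A²] = kg·m²·s⁻³·A⁻¹
  (c) [kg·m²·s⁻³·A⁻¹] / [m] = kg·m·s⁻³·A⁻¹
  (d) kg·m²·s⁻³·A⁻¹
All reduce to kg·m²·s⁻³·A⁻¹ except (c), which is kg·m·s⁻³·A⁻¹.

(c)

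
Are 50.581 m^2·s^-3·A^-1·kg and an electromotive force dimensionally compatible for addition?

Yes

Dimensions:
  50.581 m^2·s^-3·A^-1·kg:  kg·m²·s⁻³·A⁻¹
  an electromotive force:  [electromotive force] = kg·m²·s⁻³·A⁻¹
Both are kg·m²·s⁻³·A⁻¹, so they have the same dimensions and can be added.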